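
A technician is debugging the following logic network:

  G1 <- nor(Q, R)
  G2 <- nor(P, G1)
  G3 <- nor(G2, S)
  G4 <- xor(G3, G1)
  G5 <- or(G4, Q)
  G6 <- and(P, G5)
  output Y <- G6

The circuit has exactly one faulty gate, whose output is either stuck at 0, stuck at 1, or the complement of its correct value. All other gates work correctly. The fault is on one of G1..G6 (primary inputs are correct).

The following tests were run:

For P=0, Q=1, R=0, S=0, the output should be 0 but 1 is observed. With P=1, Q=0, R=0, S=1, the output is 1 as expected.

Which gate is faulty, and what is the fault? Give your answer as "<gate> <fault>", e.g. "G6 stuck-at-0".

Fault-free values for test 1 (P=0, Q=1, R=0, S=0): G1=0, G2=1, G3=0, G4=0, G5=1, G6=0, giving Y=0. Observed 1.
Test 1: faults giving observed 1 are {G6 stuck-at-1, G6 inverted output}.
Test 2 (P=1, Q=0, R=0, S=1): fault-free G1=1, G2=0, G3=0, G4=1, G5=1, G6=1 → 1; observed 1. Eliminates G6 inverted output.
Only G6 stuck-at-1 is consistent with every test.

G6 stuck-at-1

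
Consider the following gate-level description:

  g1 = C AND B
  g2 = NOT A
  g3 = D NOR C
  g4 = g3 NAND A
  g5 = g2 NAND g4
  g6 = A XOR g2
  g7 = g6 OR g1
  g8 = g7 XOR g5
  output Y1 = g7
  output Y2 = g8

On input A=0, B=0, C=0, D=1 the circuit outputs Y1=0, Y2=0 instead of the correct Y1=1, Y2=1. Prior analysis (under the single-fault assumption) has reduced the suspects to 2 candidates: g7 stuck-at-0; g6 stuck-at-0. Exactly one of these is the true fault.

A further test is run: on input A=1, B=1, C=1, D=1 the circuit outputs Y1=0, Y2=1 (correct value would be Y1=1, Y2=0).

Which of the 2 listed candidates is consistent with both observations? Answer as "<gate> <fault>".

Evaluate each candidate on input A=1, B=1, C=1, D=1:
  g7 stuck-at-0: g1=1, g2=0, g3=0, g4=1, g5=1, g6=1, g7=0 [stuck-at-0], g8=1 → Y1=0, Y2=1 — matches
  g6 stuck-at-0: g1=1, g2=0, g3=0, g4=1, g5=1, g6=0 [stuck-at-0], g7=1, g8=0 → Y1=1, Y2=0 — eliminated
Only g7 stuck-at-0 reproduces the observed Y1=0, Y2=1.

g7 stuck-at-0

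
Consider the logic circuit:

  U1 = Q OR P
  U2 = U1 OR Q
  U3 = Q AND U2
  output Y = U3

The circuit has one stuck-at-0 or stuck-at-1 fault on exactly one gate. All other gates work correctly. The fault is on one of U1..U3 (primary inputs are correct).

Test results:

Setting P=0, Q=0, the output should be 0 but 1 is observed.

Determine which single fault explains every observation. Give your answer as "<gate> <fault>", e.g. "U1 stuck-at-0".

U3 stuck-at-1

Fault-free values for test 1 (P=0, Q=0): U1=0, U2=0, U3=0, giving Y=0. Observed 1.
Test 1: faults giving observed 1 are {U3 stuck-at-1}.
Only U3 stuck-at-1 is consistent with every test.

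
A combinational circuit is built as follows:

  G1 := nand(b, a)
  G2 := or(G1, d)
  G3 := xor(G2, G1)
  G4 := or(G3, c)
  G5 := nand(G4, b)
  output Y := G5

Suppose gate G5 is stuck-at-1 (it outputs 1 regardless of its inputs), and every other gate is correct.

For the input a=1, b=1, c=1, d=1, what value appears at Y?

1

Propagate with G5 forced: G1=0, G2=1, G3=1, G4=1, G5=1 [stuck-at-1].
So Y = 1. (Without the fault it would be 0.)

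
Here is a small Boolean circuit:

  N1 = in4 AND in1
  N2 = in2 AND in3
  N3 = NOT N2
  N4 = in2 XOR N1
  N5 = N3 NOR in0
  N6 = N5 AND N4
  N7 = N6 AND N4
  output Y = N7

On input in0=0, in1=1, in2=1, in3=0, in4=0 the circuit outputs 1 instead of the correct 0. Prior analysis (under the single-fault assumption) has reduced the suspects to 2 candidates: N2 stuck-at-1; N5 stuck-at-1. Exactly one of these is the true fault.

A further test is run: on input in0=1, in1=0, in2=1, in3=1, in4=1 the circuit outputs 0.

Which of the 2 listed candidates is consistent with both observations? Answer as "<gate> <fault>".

N2 stuck-at-1

Evaluate each candidate on input in0=1, in1=0, in2=1, in3=1, in4=1:
  N2 stuck-at-1: N1=0, N2=1 [stuck-at-1], N3=0, N4=1, N5=0, N6=0, N7=0 → 0 — matches
  N5 stuck-at-1: N1=0, N2=1, N3=0, N4=1, N5=1 [stuck-at-1], N6=1, N7=1 → 1 — eliminated
Only N2 stuck-at-1 reproduces the observed 0.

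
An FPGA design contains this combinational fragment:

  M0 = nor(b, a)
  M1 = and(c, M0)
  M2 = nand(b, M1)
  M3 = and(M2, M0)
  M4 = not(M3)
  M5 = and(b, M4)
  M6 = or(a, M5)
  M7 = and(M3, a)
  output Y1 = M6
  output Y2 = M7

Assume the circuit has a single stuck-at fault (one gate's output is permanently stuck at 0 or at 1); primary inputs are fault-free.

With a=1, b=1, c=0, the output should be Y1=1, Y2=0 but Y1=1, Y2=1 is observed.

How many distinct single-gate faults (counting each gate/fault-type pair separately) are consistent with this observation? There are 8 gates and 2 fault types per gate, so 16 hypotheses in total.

3

Fault-free: M0=0, M1=0, M2=1, M3=0, M4=1, M5=1, M6=1, M7=0 → Y1=1, Y2=0. Observed Y1=1, Y2=1.
  M0: stuck-at-1 ✓; others ✗
  M1: none of the 2 fault types match ✗
  M2: none of the 2 fault types match ✗
  M3: stuck-at-1 ✓; others ✗
  M4: none of the 2 fault types match ✗
  M5: none of the 2 fault types match ✗
  M6: none of the 2 fault types match ✗
  M7: stuck-at-1 ✓; others ✗
Consistent faults: {M0 stuck-at-1, M3 stuck-at-1, M7 stuck-at-1} — 3 in all.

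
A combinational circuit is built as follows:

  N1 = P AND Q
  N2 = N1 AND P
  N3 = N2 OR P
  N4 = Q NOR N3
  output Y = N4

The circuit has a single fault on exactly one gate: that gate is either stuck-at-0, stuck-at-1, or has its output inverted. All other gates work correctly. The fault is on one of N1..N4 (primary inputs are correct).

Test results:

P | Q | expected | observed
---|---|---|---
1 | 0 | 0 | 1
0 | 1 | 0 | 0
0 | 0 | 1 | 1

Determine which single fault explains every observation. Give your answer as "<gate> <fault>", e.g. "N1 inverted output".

Fault-free values for test 1 (P=1, Q=0): N1=0, N2=0, N3=1, N4=0, giving Y=0. Observed 1.
Test 1: faults giving observed 1 are {N3 stuck-at-0, N3 inverted output, N4 stuck-at-1, N4 inverted output}.
Test 2 (P=0, Q=1): fault-free N1=0, N2=0, N3=0, N4=0 → 0; observed 0. Eliminates N4 stuck-at-1, N4 inverted output.
Test 3 (P=0, Q=0): fault-free N1=0, N2=0, N3=0, N4=1 → 1; observed 1. Eliminates N3 inverted output.
Only N3 stuck-at-0 is consistent with every test.

N3 stuck-at-0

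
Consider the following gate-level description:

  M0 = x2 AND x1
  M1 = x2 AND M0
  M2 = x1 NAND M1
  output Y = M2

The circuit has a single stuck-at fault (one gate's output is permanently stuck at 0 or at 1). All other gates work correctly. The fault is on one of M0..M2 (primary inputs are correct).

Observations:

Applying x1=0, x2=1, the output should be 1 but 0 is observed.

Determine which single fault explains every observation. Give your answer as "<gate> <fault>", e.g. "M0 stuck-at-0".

M2 stuck-at-0

Fault-free values for test 1 (x1=0, x2=1): M0=0, M1=0, M2=1, giving Y=1. Observed 0.
Test 1: faults giving observed 0 are {M2 stuck-at-0}.
Only M2 stuck-at-0 is consistent with every test.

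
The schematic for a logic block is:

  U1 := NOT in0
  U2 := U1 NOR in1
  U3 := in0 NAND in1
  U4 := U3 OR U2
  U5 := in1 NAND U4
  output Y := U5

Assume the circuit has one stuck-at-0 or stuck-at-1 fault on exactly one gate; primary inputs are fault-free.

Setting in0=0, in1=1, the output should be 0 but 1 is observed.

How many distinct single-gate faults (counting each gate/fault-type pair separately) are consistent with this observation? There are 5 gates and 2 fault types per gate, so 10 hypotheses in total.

Fault-free: U1=1, U2=0, U3=1, U4=1, U5=0 → 0. Observed 1.
  U1 stuck-at-0: output 0 ✗
  U1 stuck-at-1: output 0 ✗
  U2 stuck-at-0: output 0 ✗
  U2 stuck-at-1: output 0 ✗
  U3 stuck-at-0: output 1 ✓
  U3 stuck-at-1: output 0 ✗
  U4 stuck-at-0: output 1 ✓
  U4 stuck-at-1: output 0 ✗
  U5 stuck-at-0: output 0 ✗
  U5 stuck-at-1: output 1 ✓
Consistent faults: {U3 stuck-at-0, U4 stuck-at-0, U5 stuck-at-1} — 3 in all.

3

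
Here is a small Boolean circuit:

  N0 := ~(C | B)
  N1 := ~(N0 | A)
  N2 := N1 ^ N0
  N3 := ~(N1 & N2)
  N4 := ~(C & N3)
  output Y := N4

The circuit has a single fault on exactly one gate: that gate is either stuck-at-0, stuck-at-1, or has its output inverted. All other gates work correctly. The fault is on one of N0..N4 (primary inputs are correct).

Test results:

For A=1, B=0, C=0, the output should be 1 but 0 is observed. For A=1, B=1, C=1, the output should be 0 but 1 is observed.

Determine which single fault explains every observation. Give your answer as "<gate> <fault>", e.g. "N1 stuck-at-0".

N4 inverted output

Fault-free values for test 1 (A=1, B=0, C=0): N0=1, N1=0, N2=1, N3=1, N4=1, giving Y=1. Observed 0.
Test 1: faults giving observed 0 are {N4 stuck-at-0, N4 inverted output}.
Test 2 (A=1, B=1, C=1): fault-free N0=0, N1=0, N2=0, N3=1, N4=0 → 0; observed 1. Eliminates N4 stuck-at-0.
Only N4 inverted output is consistent with every test.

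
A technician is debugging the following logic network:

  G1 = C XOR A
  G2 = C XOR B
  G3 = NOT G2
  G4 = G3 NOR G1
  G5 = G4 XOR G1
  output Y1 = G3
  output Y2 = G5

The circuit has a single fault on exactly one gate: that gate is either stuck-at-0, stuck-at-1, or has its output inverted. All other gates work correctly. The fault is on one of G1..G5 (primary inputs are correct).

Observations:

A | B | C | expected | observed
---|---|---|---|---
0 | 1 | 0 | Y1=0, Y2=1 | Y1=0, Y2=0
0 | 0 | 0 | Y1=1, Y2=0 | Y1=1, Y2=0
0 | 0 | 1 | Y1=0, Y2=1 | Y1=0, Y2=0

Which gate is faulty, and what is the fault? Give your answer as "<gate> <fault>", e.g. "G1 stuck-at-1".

G5 stuck-at-0

Fault-free values for test 1 (A=0, B=1, C=0): G1=0, G2=1, G3=0, G4=1, G5=1, giving Y1=0, Y2=1. Observed Y1=0, Y2=0.
Test 1: faults giving observed Y1=0, Y2=0 are {G4 stuck-at-0, G4 inverted output, G5 stuck-at-0, G5 inverted output}.
Test 2 (A=0, B=0, C=0): fault-free G1=0, G2=0, G3=1, G4=0, G5=0 → Y1=1, Y2=0; observed Y1=1, Y2=0. Eliminates G4 inverted output, G5 inverted output.
Test 3 (A=0, B=0, C=1): fault-free G1=1, G2=1, G3=0, G4=0, G5=1 → Y1=0, Y2=1; observed Y1=0, Y2=0. Eliminates G4 stuck-at-0.
Only G5 stuck-at-0 is consistent with every test.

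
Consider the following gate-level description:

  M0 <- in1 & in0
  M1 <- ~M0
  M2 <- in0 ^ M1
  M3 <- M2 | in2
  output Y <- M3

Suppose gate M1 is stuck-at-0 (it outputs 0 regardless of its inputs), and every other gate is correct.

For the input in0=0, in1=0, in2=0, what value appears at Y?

Propagate with M1 forced: M0=0, M1=0 [stuck-at-0], M2=0, M3=0.
So Y = 0. (Without the fault it would be 1.)

0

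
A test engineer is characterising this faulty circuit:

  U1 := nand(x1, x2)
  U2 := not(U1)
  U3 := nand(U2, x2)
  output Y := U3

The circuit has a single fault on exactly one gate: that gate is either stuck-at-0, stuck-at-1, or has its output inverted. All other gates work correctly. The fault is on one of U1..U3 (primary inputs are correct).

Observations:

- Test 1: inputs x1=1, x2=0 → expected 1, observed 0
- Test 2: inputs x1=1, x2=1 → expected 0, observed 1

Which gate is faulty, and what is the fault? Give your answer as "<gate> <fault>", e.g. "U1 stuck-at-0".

U3 inverted output

Fault-free values for test 1 (x1=1, x2=0): U1=1, U2=0, U3=1, giving Y=1. Observed 0.
Test 1: faults giving observed 0 are {U3 stuck-at-0, U3 inverted output}.
Test 2 (x1=1, x2=1): fault-free U1=0, U2=1, U3=0 → 0; observed 1. Eliminates U3 stuck-at-0.
Only U3 inverted output is consistent with every test.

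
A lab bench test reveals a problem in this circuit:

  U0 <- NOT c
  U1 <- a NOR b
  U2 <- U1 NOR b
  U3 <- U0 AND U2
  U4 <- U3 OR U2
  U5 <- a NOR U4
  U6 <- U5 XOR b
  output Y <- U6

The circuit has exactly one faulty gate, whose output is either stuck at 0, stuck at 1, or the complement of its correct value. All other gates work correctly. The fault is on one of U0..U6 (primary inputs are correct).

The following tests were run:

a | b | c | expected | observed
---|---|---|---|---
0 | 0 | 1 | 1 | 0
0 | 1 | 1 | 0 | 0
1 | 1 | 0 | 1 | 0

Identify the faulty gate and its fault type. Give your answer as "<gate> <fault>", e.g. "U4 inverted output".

U6 stuck-at-0

Fault-free values for test 1 (a=0, b=0, c=1): U0=0, U1=1, U2=0, U3=0, U4=0, U5=1, U6=1, giving Y=1. Observed 0.
Test 1: faults giving observed 0 are {U1 stuck-at-0, U1 inverted output, U2 stuck-at-1, U2 inverted output, U3 stuck-at-1, U3 inverted output, U4 stuck-at-1, U4 inverted output, U5 stuck-at-0, U5 inverted output, U6 stuck-at-0, U6 inverted output}.
Test 2 (a=0, b=1, c=1): fault-free U0=0, U1=0, U2=0, U3=0, U4=0, U5=1, U6=0 → 0; observed 0. Eliminates U2 stuck-at-1, U2 inverted output, U3 stuck-at-1, U3 inverted output, U4 stuck-at-1, U4 inverted output, U5 stuck-at-0, U5 inverted output, U6 inverted output.
Test 3 (a=1, b=1, c=0): fault-free U0=1, U1=0, U2=0, U3=0, U4=0, U5=0, U6=1 → 1; observed 0. Eliminates U1 stuck-at-0, U1 inverted output.
Only U6 stuck-at-0 is consistent with every test.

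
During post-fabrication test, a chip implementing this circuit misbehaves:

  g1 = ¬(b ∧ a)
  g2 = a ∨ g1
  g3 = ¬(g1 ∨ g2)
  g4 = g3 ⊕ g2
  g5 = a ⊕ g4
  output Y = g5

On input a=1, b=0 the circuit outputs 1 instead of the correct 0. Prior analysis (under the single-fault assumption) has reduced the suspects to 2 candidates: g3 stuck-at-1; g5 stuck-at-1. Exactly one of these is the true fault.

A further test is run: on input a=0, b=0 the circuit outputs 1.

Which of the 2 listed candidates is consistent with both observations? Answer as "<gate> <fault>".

Evaluate each candidate on input a=0, b=0:
  g3 stuck-at-1: g1=1, g2=1, g3=1 [stuck-at-1], g4=0, g5=0 → 0 — eliminated
  g5 stuck-at-1: g1=1, g2=1, g3=0, g4=1, g5=1 [stuck-at-1] → 1 — matches
Only g5 stuck-at-1 reproduces the observed 1.

g5 stuck-at-1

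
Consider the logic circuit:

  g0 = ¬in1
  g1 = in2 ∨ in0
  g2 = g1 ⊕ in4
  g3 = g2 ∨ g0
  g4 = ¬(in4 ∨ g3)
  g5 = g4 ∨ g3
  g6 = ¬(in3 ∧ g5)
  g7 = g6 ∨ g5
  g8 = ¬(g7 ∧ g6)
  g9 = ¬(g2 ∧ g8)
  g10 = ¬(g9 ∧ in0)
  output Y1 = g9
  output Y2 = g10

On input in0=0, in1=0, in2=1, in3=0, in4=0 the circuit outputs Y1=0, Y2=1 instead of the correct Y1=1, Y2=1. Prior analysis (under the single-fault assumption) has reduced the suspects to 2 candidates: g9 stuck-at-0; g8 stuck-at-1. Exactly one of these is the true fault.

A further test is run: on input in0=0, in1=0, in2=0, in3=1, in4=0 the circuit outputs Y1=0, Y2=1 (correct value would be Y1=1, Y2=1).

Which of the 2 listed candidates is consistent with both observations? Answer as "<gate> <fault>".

Evaluate each candidate on input in0=0, in1=0, in2=0, in3=1, in4=0:
  g9 stuck-at-0: g0=1, g1=0, g2=0, g3=1, g4=0, g5=1, g6=0, g7=1, g8=1, g9=0 [stuck-at-0], g10=1 → Y1=0, Y2=1 — matches
  g8 stuck-at-1: g0=1, g1=0, g2=0, g3=1, g4=0, g5=1, g6=0, g7=1, g8=1 [stuck-at-1], g9=1, g10=1 → Y1=1, Y2=1 — eliminated
Only g9 stuck-at-0 reproduces the observed Y1=0, Y2=1.

g9 stuck-at-0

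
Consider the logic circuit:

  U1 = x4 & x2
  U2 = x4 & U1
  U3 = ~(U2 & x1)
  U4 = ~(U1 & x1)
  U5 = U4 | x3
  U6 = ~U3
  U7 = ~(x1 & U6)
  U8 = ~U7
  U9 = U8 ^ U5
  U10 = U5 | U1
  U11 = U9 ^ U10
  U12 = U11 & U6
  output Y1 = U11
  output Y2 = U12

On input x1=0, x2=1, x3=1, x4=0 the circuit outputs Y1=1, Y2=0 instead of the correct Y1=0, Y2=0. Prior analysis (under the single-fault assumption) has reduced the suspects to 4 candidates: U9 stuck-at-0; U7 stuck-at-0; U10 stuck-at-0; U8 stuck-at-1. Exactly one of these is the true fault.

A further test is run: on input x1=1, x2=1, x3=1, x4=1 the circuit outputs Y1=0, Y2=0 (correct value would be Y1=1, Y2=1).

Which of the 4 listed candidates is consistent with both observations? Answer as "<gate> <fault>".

Evaluate each candidate on input x1=1, x2=1, x3=1, x4=1:
  U9 stuck-at-0: U1=1, U2=1, U3=0, U4=0, U5=1, U6=1, U7=0, U8=1, U9=0 [stuck-at-0], U10=1, U11=1, U12=1 → Y1=1, Y2=1 — eliminated
  U7 stuck-at-0: U1=1, U2=1, U3=0, U4=0, U5=1, U6=1, U7=0 [stuck-at-0], U8=1, U9=0, U10=1, U11=1, U12=1 → Y1=1, Y2=1 — eliminated
  U10 stuck-at-0: U1=1, U2=1, U3=0, U4=0, U5=1, U6=1, U7=0, U8=1, U9=0, U10=0 [stuck-at-0], U11=0, U12=0 → Y1=0, Y2=0 — matches
  U8 stuck-at-1: U1=1, U2=1, U3=0, U4=0, U5=1, U6=1, U7=0, U8=1 [stuck-at-1], U9=0, U10=1, U11=1, U12=1 → Y1=1, Y2=1 — eliminated
Only U10 stuck-at-0 reproduces the observed Y1=0, Y2=0.

U10 stuck-at-0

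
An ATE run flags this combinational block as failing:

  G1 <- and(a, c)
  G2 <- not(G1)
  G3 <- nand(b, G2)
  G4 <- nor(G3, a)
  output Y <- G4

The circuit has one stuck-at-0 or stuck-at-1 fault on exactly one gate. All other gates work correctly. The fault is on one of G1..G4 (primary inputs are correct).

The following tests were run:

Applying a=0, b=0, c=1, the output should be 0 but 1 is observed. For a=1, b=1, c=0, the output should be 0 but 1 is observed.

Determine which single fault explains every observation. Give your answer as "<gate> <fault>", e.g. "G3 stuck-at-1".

Fault-free values for test 1 (a=0, b=0, c=1): G1=0, G2=1, G3=1, G4=0, giving Y=0. Observed 1.
Test 1: faults giving observed 1 are {G3 stuck-at-0, G4 stuck-at-1}.
Test 2 (a=1, b=1, c=0): fault-free G1=0, G2=1, G3=0, G4=0 → 0; observed 1. Eliminates G3 stuck-at-0.
Only G4 stuck-at-1 is consistent with every test.

G4 stuck-at-1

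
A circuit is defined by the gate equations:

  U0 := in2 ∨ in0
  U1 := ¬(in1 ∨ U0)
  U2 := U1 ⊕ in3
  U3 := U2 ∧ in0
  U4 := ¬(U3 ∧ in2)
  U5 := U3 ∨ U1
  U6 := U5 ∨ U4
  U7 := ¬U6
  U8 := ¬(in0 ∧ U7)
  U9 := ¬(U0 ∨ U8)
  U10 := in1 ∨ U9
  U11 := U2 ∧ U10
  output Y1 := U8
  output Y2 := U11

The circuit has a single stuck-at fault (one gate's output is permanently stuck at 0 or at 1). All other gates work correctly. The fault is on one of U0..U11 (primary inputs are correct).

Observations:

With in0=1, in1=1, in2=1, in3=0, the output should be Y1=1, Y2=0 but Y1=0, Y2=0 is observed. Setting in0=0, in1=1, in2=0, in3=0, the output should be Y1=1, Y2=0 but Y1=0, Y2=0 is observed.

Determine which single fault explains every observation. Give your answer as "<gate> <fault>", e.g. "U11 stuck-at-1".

Fault-free values for test 1 (in0=1, in1=1, in2=1, in3=0): U0=1, U1=0, U2=0, U3=0, U4=1, U5=0, U6=1, U7=0, U8=1, U9=0, U10=1, U11=0, giving Y1=1, Y2=0. Observed Y1=0, Y2=0.
Test 1: faults giving observed Y1=0, Y2=0 are {U4 stuck-at-0, U6 stuck-at-0, U7 stuck-at-1, U8 stuck-at-0}.
Test 2 (in0=0, in1=1, in2=0, in3=0): fault-free U0=0, U1=0, U2=0, U3=0, U4=1, U5=0, U6=1, U7=0, U8=1, U9=0, U10=1, U11=0 → Y1=1, Y2=0; observed Y1=0, Y2=0. Eliminates U4 stuck-at-0, U6 stuck-at-0, U7 stuck-at-1.
Only U8 stuck-at-0 is consistent with every test.

U8 stuck-at-0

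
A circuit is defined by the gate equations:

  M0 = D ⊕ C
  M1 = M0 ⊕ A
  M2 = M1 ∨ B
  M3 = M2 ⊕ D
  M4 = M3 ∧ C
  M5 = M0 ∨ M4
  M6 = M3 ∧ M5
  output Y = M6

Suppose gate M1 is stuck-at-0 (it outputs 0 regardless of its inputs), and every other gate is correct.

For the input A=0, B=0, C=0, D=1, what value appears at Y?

1

Propagate with M1 forced: M0=1, M1=0 [stuck-at-0], M2=0, M3=1, M4=0, M5=1, M6=1.
So Y = 1. (Without the fault it would be 0.)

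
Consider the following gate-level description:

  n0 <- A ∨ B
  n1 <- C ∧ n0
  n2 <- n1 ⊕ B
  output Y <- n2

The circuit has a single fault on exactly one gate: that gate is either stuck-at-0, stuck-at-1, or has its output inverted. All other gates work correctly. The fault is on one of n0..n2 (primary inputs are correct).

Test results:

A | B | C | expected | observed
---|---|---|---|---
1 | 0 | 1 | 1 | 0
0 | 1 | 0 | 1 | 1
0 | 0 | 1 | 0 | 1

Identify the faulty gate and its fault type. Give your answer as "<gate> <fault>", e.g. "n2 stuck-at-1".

Fault-free values for test 1 (A=1, B=0, C=1): n0=1, n1=1, n2=1, giving Y=1. Observed 0.
Test 1: faults giving observed 0 are {n0 stuck-at-0, n0 inverted output, n1 stuck-at-0, n1 inverted output, n2 stuck-at-0, n2 inverted output}.
Test 2 (A=0, B=1, C=0): fault-free n0=1, n1=0, n2=1 → 1; observed 1. Eliminates n1 inverted output, n2 stuck-at-0, n2 inverted output.
Test 3 (A=0, B=0, C=1): fault-free n0=0, n1=0, n2=0 → 0; observed 1. Eliminates n0 stuck-at-0, n1 stuck-at-0.
Only n0 inverted output is consistent with every test.

n0 inverted output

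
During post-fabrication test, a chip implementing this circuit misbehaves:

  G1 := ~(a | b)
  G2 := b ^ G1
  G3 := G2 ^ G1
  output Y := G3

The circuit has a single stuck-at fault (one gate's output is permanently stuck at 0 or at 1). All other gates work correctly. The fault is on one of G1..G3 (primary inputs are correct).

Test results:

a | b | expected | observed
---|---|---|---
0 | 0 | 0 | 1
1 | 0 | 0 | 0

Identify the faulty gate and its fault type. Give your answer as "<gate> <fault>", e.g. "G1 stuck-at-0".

Fault-free values for test 1 (a=0, b=0): G1=1, G2=1, G3=0, giving Y=0. Observed 1.
Test 1: faults giving observed 1 are {G2 stuck-at-0, G3 stuck-at-1}.
Test 2 (a=1, b=0): fault-free G1=0, G2=0, G3=0 → 0; observed 0. Eliminates G3 stuck-at-1.
Only G2 stuck-at-0 is consistent with every test.

G2 stuck-at-0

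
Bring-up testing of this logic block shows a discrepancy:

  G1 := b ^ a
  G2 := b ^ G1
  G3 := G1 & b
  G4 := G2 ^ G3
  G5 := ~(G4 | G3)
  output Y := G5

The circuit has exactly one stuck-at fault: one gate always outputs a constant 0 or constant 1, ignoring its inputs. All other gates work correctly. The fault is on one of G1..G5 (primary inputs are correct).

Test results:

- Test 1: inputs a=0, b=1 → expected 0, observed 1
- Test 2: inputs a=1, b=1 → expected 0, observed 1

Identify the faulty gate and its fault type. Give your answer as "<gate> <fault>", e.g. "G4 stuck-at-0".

G5 stuck-at-1

Fault-free values for test 1 (a=0, b=1): G1=1, G2=0, G3=1, G4=1, G5=0, giving Y=0. Observed 1.
Test 1: faults giving observed 1 are {G3 stuck-at-0, G5 stuck-at-1}.
Test 2 (a=1, b=1): fault-free G1=0, G2=1, G3=0, G4=1, G5=0 → 0; observed 1. Eliminates G3 stuck-at-0.
Only G5 stuck-at-1 is consistent with every test.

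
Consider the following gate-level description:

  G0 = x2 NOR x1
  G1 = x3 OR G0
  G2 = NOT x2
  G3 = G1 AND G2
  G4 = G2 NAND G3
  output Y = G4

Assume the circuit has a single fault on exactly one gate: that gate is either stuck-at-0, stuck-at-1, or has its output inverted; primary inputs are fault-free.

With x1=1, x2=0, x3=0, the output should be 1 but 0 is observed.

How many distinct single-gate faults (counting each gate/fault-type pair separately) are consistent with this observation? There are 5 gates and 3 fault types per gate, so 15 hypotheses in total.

Fault-free: G0=0, G1=0, G2=1, G3=0, G4=1 → 1. Observed 0.
  G0: stuck-at-1, inverted output ✓; others ✗
  G1: stuck-at-1, inverted output ✓; others ✗
  G2: none of the 3 fault types match ✗
  G3: stuck-at-1, inverted output ✓; others ✗
  G4: stuck-at-0, inverted output ✓; others ✗
Consistent faults: {G0 stuck-at-1, G0 inverted output, G1 stuck-at-1, G1 inverted output, G3 stuck-at-1, G3 inverted output, G4 stuck-at-0, G4 inverted output} — 8 in all.

8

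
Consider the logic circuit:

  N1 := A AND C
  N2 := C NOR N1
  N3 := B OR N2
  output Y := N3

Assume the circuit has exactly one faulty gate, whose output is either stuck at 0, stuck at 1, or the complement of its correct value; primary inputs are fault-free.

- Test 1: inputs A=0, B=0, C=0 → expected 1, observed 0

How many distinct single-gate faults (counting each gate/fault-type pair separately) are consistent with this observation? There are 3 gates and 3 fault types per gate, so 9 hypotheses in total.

6

Fault-free: N1=0, N2=1, N3=1 → 1. Observed 0.
  N1 stuck-at-0: output 1 ✗
  N1 stuck-at-1: output 0 ✓
  N1 inverted output: output 0 ✓
  N2 stuck-at-0: output 0 ✓
  N2 stuck-at-1: output 1 ✗
  N2 inverted output: output 0 ✓
  N3 stuck-at-0: output 0 ✓
  N3 stuck-at-1: output 1 ✗
  N3 inverted output: output 0 ✓
Consistent faults: {N1 stuck-at-1, N1 inverted output, N2 stuck-at-0, N2 inverted output, N3 stuck-at-0, N3 inverted output} — 6 in all.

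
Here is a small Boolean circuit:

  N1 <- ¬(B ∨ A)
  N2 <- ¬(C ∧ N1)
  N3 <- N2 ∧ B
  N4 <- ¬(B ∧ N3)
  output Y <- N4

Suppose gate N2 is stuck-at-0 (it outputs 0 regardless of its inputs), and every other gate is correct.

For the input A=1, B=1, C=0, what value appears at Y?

1

Propagate with N2 forced: N1=0, N2=0 [stuck-at-0], N3=0, N4=1.
So Y = 1. (Without the fault it would be 0.)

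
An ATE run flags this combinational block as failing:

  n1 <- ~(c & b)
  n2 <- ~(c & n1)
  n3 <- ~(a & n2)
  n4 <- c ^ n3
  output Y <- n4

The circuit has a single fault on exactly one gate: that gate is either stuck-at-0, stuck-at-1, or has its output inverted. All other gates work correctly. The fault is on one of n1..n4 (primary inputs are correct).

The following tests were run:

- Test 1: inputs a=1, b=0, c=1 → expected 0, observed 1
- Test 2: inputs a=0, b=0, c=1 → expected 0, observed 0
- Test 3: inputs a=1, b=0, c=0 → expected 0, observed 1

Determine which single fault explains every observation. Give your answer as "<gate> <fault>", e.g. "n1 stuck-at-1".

n2 inverted output

Fault-free values for test 1 (a=1, b=0, c=1): n1=1, n2=0, n3=1, n4=0, giving Y=0. Observed 1.
Test 1: faults giving observed 1 are {n1 stuck-at-0, n1 inverted output, n2 stuck-at-1, n2 inverted output, n3 stuck-at-0, n3 inverted output, n4 stuck-at-1, n4 inverted output}.
Test 2 (a=0, b=0, c=1): fault-free n1=1, n2=0, n3=1, n4=0 → 0; observed 0. Eliminates n3 stuck-at-0, n3 inverted output, n4 stuck-at-1, n4 inverted output.
Test 3 (a=1, b=0, c=0): fault-free n1=1, n2=1, n3=0, n4=0 → 0; observed 1. Eliminates n1 stuck-at-0, n1 inverted output, n2 stuck-at-1.
Only n2 inverted output is consistent with every test.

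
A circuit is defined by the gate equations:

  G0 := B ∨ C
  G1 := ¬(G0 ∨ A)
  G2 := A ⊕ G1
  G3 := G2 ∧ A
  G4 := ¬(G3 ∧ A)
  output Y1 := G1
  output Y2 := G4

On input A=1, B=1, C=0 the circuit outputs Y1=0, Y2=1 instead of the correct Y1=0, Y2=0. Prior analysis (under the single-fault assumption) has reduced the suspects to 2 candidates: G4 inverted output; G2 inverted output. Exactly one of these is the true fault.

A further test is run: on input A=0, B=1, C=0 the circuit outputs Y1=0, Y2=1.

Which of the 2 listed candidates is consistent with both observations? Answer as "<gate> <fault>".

G2 inverted output

Evaluate each candidate on input A=0, B=1, C=0:
  G4 inverted output: G0=1, G1=0, G2=0, G3=0, G4=0 [inverted output] → Y1=0, Y2=0 — eliminated
  G2 inverted output: G0=1, G1=0, G2=1 [inverted output], G3=0, G4=1 → Y1=0, Y2=1 — matches
Only G2 inverted output reproduces the observed Y1=0, Y2=1.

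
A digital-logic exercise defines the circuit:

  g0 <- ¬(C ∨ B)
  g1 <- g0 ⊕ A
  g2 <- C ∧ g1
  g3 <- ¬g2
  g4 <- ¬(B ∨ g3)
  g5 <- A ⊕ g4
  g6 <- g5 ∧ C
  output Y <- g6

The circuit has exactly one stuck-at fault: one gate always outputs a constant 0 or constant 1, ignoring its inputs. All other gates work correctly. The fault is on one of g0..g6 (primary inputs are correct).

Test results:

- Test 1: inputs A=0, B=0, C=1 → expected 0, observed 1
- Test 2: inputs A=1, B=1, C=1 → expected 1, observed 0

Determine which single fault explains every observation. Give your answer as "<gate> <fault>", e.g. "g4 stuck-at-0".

Fault-free values for test 1 (A=0, B=0, C=1): g0=0, g1=0, g2=0, g3=1, g4=0, g5=0, g6=0, giving Y=0. Observed 1.
Test 1: faults giving observed 1 are {g0 stuck-at-1, g1 stuck-at-1, g2 stuck-at-1, g3 stuck-at-0, g4 stuck-at-1, g5 stuck-at-1, g6 stuck-at-1}.
Test 2 (A=1, B=1, C=1): fault-free g0=0, g1=1, g2=1, g3=0, g4=0, g5=1, g6=1 → 1; observed 0. Eliminates g0 stuck-at-1, g1 stuck-at-1, g2 stuck-at-1, g3 stuck-at-0, g5 stuck-at-1, g6 stuck-at-1.
Only g4 stuck-at-1 is consistent with every test.

g4 stuck-at-1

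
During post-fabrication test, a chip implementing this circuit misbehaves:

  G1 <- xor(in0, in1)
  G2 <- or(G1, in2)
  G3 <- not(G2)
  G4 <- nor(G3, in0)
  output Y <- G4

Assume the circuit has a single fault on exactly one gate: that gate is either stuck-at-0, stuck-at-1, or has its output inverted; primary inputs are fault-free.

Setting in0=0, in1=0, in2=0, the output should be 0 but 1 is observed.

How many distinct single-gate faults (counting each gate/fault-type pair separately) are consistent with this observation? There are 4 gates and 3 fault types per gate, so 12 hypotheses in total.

8

Fault-free: G1=0, G2=0, G3=1, G4=0 → 0. Observed 1.
  G1 stuck-at-0: output 0 ✗
  G1 stuck-at-1: output 1 ✓
  G1 inverted output: output 1 ✓
  G2 stuck-at-0: output 0 ✗
  G2 stuck-at-1: output 1 ✓
  G2 inverted output: output 1 ✓
  G3 stuck-at-0: output 1 ✓
  G3 stuck-at-1: output 0 ✗
  G3 inverted output: output 1 ✓
  G4 stuck-at-0: output 0 ✗
  G4 stuck-at-1: output 1 ✓
  G4 inverted output: output 1 ✓
Consistent faults: {G1 stuck-at-1, G1 inverted output, G2 stuck-at-1, G2 inverted output, G3 stuck-at-0, G3 inverted output, G4 stuck-at-1, G4 inverted output} — 8 in all.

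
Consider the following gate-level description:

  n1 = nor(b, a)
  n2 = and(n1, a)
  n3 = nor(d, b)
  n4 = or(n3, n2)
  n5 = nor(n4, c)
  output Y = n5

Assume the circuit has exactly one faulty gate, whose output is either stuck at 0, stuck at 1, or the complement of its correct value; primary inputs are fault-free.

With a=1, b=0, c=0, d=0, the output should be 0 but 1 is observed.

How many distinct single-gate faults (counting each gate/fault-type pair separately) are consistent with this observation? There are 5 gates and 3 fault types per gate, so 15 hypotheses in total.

Fault-free: n1=0, n2=0, n3=1, n4=1, n5=0 → 0. Observed 1.
  n1: none of the 3 fault types match ✗
  n2: none of the 3 fault types match ✗
  n3: stuck-at-0, inverted output ✓; others ✗
  n4: stuck-at-0, inverted output ✓; others ✗
  n5: stuck-at-1, inverted output ✓; others ✗
Consistent faults: {n3 stuck-at-0, n3 inverted output, n4 stuck-at-0, n4 inverted output, n5 stuck-at-1, n5 inverted output} — 6 in all.

6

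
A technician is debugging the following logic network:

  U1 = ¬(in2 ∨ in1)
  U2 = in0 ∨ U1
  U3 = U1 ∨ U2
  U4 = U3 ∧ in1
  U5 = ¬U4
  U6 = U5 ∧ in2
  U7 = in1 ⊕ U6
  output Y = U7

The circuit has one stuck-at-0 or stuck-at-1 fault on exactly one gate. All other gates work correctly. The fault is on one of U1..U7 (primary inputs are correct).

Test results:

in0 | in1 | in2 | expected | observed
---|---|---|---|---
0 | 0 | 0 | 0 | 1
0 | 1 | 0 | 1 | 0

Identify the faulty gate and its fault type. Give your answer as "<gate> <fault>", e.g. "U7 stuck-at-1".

Fault-free values for test 1 (in0=0, in1=0, in2=0): U1=1, U2=1, U3=1, U4=0, U5=1, U6=0, U7=0, giving Y=0. Observed 1.
Test 1: faults giving observed 1 are {U6 stuck-at-1, U7 stuck-at-1}.
Test 2 (in0=0, in1=1, in2=0): fault-free U1=0, U2=0, U3=0, U4=0, U5=1, U6=0, U7=1 → 1; observed 0. Eliminates U7 stuck-at-1.
Only U6 stuck-at-1 is consistent with every test.

U6 stuck-at-1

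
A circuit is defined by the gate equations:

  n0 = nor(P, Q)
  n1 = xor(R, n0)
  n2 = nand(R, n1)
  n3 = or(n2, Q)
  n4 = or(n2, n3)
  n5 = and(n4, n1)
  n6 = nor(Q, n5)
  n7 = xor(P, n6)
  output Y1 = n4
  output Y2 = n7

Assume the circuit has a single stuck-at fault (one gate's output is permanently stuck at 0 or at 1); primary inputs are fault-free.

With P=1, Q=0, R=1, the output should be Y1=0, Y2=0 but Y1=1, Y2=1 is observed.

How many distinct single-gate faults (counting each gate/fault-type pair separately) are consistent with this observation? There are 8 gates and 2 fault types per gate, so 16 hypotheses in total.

3

Fault-free: n0=0, n1=1, n2=0, n3=0, n4=0, n5=0, n6=1, n7=0 → Y1=0, Y2=0. Observed Y1=1, Y2=1.
  n0: none of the 2 fault types match ✗
  n1: none of the 2 fault types match ✗
  n2: stuck-at-1 ✓; others ✗
  n3: stuck-at-1 ✓; others ✗
  n4: stuck-at-1 ✓; others ✗
  n5: none of the 2 fault types match ✗
  n6: none of the 2 fault types match ✗
  n7: none of the 2 fault types match ✗
Consistent faults: {n2 stuck-at-1, n3 stuck-at-1, n4 stuck-at-1} — 3 in all.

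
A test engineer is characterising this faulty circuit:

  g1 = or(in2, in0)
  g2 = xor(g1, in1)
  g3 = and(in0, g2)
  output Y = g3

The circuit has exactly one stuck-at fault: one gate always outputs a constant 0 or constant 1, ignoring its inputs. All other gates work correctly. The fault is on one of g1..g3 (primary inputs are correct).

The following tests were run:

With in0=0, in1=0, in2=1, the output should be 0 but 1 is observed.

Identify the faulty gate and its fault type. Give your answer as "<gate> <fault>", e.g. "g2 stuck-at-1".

Fault-free values for test 1 (in0=0, in1=0, in2=1): g1=1, g2=1, g3=0, giving Y=0. Observed 1.
Test 1: faults giving observed 1 are {g3 stuck-at-1}.
Only g3 stuck-at-1 is consistent with every test.

g3 stuck-at-1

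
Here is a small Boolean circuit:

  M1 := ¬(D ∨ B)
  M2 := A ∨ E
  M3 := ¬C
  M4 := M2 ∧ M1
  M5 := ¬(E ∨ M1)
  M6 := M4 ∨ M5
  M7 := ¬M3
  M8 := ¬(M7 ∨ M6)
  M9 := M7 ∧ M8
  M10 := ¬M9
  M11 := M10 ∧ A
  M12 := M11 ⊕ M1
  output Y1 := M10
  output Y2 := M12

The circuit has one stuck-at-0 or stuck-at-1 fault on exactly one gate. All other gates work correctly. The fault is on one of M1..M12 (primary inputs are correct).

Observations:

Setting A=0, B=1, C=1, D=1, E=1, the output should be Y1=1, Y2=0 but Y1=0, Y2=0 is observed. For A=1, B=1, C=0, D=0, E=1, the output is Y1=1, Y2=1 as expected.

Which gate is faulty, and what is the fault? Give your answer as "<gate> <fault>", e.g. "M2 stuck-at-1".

Fault-free values for test 1 (A=0, B=1, C=1, D=1, E=1): M1=0, M2=1, M3=0, M4=0, M5=0, M6=0, M7=1, M8=0, M9=0, M10=1, M11=0, M12=0, giving Y1=1, Y2=0. Observed Y1=0, Y2=0.
Test 1: faults giving observed Y1=0, Y2=0 are {M8 stuck-at-1, M9 stuck-at-1, M10 stuck-at-0}.
Test 2 (A=1, B=1, C=0, D=0, E=1): fault-free M1=0, M2=1, M3=1, M4=0, M5=0, M6=0, M7=0, M8=1, M9=0, M10=1, M11=1, M12=1 → Y1=1, Y2=1; observed Y1=1, Y2=1. Eliminates M9 stuck-at-1, M10 stuck-at-0.
Only M8 stuck-at-1 is consistent with every test.

M8 stuck-at-1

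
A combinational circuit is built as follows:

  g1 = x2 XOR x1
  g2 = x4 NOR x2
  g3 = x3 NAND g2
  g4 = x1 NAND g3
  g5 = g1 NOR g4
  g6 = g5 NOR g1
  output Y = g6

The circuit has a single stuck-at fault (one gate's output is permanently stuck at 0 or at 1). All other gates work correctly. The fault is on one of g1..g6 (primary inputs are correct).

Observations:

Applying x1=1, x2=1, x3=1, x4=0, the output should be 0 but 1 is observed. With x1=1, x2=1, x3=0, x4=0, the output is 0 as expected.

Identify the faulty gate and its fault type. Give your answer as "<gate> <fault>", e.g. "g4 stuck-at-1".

Fault-free values for test 1 (x1=1, x2=1, x3=1, x4=0): g1=0, g2=0, g3=1, g4=0, g5=1, g6=0, giving Y=0. Observed 1.
Test 1: faults giving observed 1 are {g2 stuck-at-1, g3 stuck-at-0, g4 stuck-at-1, g5 stuck-at-0, g6 stuck-at-1}.
Test 2 (x1=1, x2=1, x3=0, x4=0): fault-free g1=0, g2=0, g3=1, g4=0, g5=1, g6=0 → 0; observed 0. Eliminates g3 stuck-at-0, g4 stuck-at-1, g5 stuck-at-0, g6 stuck-at-1.
Only g2 stuck-at-1 is consistent with every test.

g2 stuck-at-1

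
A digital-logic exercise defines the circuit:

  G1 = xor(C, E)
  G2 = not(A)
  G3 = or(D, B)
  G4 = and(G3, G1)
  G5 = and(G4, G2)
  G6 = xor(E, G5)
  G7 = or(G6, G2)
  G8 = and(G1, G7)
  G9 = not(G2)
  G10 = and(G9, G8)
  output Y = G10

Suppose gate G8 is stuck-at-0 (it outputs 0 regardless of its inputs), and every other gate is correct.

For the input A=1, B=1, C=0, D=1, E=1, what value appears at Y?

Propagate with G8 forced: G1=1, G2=0, G3=1, G4=1, G5=0, G6=1, G7=1, G8=0 [stuck-at-0], G9=1, G10=0.
So Y = 0. (Without the fault it would be 1.)

0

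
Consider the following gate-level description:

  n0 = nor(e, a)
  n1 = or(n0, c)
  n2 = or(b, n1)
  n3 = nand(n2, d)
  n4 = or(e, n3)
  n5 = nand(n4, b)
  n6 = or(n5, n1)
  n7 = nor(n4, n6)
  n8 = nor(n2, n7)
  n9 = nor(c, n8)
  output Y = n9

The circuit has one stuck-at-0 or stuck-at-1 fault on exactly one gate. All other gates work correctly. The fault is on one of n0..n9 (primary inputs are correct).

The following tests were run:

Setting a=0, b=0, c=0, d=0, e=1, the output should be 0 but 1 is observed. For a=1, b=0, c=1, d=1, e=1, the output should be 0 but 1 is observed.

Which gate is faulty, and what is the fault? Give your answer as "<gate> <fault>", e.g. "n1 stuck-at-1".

Fault-free values for test 1 (a=0, b=0, c=0, d=0, e=1): n0=0, n1=0, n2=0, n3=1, n4=1, n5=1, n6=1, n7=0, n8=1, n9=0, giving Y=0. Observed 1.
Test 1: faults giving observed 1 are {n0 stuck-at-1, n1 stuck-at-1, n2 stuck-at-1, n7 stuck-at-1, n8 stuck-at-0, n9 stuck-at-1}.
Test 2 (a=1, b=0, c=1, d=1, e=1): fault-free n0=0, n1=1, n2=1, n3=0, n4=1, n5=1, n6=1, n7=0, n8=0, n9=0 → 0; observed 1. Eliminates n0 stuck-at-1, n1 stuck-at-1, n2 stuck-at-1, n7 stuck-at-1, n8 stuck-at-0.
Only n9 stuck-at-1 is consistent with every test.

n9 stuck-at-1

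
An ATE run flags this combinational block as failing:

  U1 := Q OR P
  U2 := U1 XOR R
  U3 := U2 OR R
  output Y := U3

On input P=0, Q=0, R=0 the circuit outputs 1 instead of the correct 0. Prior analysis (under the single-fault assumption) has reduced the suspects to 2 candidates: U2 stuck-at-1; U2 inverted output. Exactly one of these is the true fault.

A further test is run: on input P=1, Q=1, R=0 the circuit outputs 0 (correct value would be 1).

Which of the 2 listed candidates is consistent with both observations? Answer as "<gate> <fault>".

Evaluate each candidate on input P=1, Q=1, R=0:
  U2 stuck-at-1: U1=1, U2=1 [stuck-at-1], U3=1 → 1 — eliminated
  U2 inverted output: U1=1, U2=0 [inverted output], U3=0 → 0 — matches
Only U2 inverted output reproduces the observed 0.

U2 inverted output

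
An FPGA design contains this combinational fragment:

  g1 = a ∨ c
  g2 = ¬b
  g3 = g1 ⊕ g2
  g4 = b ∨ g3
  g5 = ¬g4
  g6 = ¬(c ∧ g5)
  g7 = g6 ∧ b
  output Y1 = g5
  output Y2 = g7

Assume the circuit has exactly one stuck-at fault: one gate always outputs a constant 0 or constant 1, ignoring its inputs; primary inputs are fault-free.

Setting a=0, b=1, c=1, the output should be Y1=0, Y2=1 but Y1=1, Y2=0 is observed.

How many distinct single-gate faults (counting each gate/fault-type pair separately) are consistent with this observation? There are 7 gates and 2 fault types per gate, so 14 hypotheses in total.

Fault-free: g1=1, g2=0, g3=1, g4=1, g5=0, g6=1, g7=1 → Y1=0, Y2=1. Observed Y1=1, Y2=0.
  g1 stuck-at-0: output Y1=0, Y2=1 ✗
  g1 stuck-at-1: output Y1=0, Y2=1 ✗
  g2 stuck-at-0: output Y1=0, Y2=1 ✗
  g2 stuck-at-1: output Y1=0, Y2=1 ✗
  g3 stuck-at-0: output Y1=0, Y2=1 ✗
  g3 stuck-at-1: output Y1=0, Y2=1 ✗
  g4 stuck-at-0: output Y1=1, Y2=0 ✓
  g4 stuck-at-1: output Y1=0, Y2=1 ✗
  g5 stuck-at-0: output Y1=0, Y2=1 ✗
  g5 stuck-at-1: output Y1=1, Y2=0 ✓
  g6 stuck-at-0: output Y1=0, Y2=0 ✗
  g6 stuck-at-1: output Y1=0, Y2=1 ✗
  g7 stuck-at-0: output Y1=0, Y2=0 ✗
  g7 stuck-at-1: output Y1=0, Y2=1 ✗
Consistent faults: {g4 stuck-at-0, g5 stuck-at-1} — 2 in all.

2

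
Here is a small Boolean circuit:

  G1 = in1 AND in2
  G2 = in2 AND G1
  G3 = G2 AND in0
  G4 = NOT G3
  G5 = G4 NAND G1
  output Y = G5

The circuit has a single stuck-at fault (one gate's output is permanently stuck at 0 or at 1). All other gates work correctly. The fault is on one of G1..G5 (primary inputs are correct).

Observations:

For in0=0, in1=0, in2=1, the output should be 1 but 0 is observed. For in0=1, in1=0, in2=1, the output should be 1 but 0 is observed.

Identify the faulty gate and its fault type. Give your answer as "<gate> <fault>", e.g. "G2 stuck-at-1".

Fault-free values for test 1 (in0=0, in1=0, in2=1): G1=0, G2=0, G3=0, G4=1, G5=1, giving Y=1. Observed 0.
Test 1: faults giving observed 0 are {G1 stuck-at-1, G5 stuck-at-0}.
Test 2 (in0=1, in1=0, in2=1): fault-free G1=0, G2=0, G3=0, G4=1, G5=1 → 1; observed 0. Eliminates G1 stuck-at-1.
Only G5 stuck-at-0 is consistent with every test.

G5 stuck-at-0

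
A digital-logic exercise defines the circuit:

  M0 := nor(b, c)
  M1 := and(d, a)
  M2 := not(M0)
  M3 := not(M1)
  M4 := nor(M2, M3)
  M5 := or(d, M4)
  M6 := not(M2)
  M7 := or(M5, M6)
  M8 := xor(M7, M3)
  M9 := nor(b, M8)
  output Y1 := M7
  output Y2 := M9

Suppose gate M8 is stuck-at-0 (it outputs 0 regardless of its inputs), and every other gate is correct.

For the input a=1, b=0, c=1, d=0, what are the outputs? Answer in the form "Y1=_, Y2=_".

Propagate with M8 forced: M0=0, M1=0, M2=1, M3=1, M4=0, M5=0, M6=0, M7=0, M8=0 [stuck-at-0], M9=1.
So the outputs are Y1=0, Y2=1. (Without the fault they would be Y1=0, Y2=0.)

Y1=0, Y2=1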